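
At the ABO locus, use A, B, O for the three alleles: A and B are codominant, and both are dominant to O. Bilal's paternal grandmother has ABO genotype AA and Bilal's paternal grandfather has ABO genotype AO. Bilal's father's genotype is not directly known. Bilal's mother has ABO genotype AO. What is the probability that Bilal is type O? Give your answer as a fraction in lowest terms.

1/8

Bilal's father's ABO genotype from AA × AO: 1/2 AA, 1/2 AO.
Crossing each possibility with the mother AO and summing P(type O): 1/2·0 + 1/2·1/4 = 1/8.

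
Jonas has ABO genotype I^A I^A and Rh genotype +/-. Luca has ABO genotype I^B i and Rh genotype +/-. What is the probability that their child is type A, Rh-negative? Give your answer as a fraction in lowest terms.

ABO cross I^A I^A × I^B i → offspring phenotypes: 1/2 A, 1/2 AB.
Rh cross +/- × +/- → 3/4 Rh+, 1/4 Rh-.
Independent loci: P(type A, Rh-negative) = 1/2 × 1/4 = 1/8.

1/8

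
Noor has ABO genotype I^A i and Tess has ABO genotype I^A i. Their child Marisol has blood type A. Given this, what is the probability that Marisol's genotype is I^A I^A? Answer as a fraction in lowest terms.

1/3

Cross I^A i × I^A i → 1/4 I^A I^A, 1/2 I^A i, 1/4 i i.
Type-A genotypes among offspring: I^A I^A (1/4), I^A i (1/2); total 3/4.
P(I^A I^A | type A) = (1/4) / (3/4) = 1/3.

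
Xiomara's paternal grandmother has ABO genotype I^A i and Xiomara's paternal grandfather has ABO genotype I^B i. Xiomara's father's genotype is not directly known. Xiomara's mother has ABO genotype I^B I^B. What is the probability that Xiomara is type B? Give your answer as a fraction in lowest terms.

3/4

Xiomara's father's ABO genotype from I^A i × I^B i: 1/4 I^A I^B, 1/4 I^A i, 1/4 I^B i, 1/4 i i.
Crossing each possibility with the mother I^B I^B and summing P(type B): 1/4·1/2 + 1/4·1/2 + 1/4·1 + 1/4·1 = 3/4.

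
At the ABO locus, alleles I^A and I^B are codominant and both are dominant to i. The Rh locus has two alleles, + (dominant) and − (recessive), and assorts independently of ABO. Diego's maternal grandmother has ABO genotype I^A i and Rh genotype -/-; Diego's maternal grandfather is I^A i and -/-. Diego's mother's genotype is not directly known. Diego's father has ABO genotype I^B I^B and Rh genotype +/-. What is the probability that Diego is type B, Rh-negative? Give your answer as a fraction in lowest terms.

Diego's mother's ABO genotype from I^A i × I^A i: 1/4 I^A I^A, 1/2 I^A i, 1/4 i i.
Crossing each possibility with the father I^B I^B and summing P(type B): 1/4·0 + 1/2·1/2 + 1/4·1 = 1/2.
Similarly for Rh via the mother's Rh distribution: P(Rh-) = 1/2.
Independent loci: 1/2 × 1/2 = 1/4.

1/4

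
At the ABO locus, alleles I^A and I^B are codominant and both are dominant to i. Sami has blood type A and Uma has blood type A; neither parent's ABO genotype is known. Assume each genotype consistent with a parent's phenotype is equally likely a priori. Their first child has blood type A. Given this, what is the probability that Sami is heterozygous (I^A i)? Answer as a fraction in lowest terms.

7/15

Possible genotypes: Sami ∈ {I^A I^A, I^A i}; Uma ∈ {I^A I^A, I^A i}.
Weight each parental genotype pair by prior × P(type-A child):
  I^A I^A × I^A I^A: posterior weight 4/15.
  I^A I^A × I^A i: posterior weight 4/15.
  I^A i × I^A I^A: posterior weight 4/15.
  I^A i × I^A i: posterior weight 1/5.
Sum the posterior weight over pairs where Sami is I^A i: 7/15.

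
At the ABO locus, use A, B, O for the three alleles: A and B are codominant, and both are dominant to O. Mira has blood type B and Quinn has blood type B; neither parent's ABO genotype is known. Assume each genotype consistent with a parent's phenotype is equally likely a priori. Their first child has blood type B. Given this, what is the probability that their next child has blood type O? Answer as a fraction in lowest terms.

1/20

Possible genotypes: Mira ∈ {BB, BO}; Quinn ∈ {BB, BO}.
Weight each parental genotype pair by prior × P(type-B child):
  BB × BB: posterior weight 4/15; P(next child type O) = 0.
  BB × BO: posterior weight 4/15; P(next child type O) = 0.
  BO × BB: posterior weight 4/15; P(next child type O) = 0.
  BO × BO: posterior weight 1/5; P(next child type O) = 1/4.
Weighted sum = 1/20.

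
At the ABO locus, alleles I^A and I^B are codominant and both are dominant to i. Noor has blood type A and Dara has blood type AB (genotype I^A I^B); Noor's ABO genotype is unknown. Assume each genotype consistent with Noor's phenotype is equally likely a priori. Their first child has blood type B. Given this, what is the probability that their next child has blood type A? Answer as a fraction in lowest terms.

1/2

Possible genotypes: Noor ∈ {I^A I^A, I^A i}; Dara ∈ {I^A I^B}.
Weight each parental genotype pair by prior × P(type-B child):
  I^A i × I^A I^B: posterior weight 1; P(next child type A) = 1/2.
Weighted sum = 1/2.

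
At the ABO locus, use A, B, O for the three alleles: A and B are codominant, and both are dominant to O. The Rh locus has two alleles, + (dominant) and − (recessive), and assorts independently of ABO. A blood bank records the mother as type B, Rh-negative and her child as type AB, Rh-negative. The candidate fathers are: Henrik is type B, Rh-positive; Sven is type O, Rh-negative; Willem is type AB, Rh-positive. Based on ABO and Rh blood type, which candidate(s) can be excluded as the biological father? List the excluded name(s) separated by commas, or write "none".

A candidate is excluded only if no genotype consistent with his phenotype could produce a type AB, Rh-negative child with a type B, Rh-negative mother.
Henrik (type B, Rh+): no genotype consistent with that phenotype can produce a type-AB Rh- child with a type-B mother.
Sven (type O, Rh-): no genotype consistent with that phenotype can produce a type-AB Rh- child with a type-B mother.

Henrik, Sven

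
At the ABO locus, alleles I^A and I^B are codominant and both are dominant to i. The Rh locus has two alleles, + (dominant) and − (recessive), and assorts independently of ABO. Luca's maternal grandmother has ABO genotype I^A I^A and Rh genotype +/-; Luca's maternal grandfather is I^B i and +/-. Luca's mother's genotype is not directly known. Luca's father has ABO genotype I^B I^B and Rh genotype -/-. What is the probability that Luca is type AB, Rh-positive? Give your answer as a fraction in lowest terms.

Luca's mother's ABO genotype from I^A I^A × I^B i: 1/2 I^A I^B, 1/2 I^A i.
Crossing each possibility with the father I^B I^B and summing P(type AB): 1/2·1/2 + 1/2·1/2 = 1/2.
Similarly for Rh via the mother's Rh distribution: P(Rh+) = 1/2.
Independent loci: 1/2 × 1/2 = 1/4.

1/4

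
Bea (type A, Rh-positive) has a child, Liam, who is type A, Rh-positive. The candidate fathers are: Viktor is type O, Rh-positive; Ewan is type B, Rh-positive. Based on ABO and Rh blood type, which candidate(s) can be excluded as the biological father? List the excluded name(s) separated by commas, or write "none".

A candidate is excluded only if no genotype consistent with his phenotype could produce a type A, Rh-positive child with a type A, Rh-positive mother.
Every candidate has at least one consistent genotype combination, so none can be excluded.

none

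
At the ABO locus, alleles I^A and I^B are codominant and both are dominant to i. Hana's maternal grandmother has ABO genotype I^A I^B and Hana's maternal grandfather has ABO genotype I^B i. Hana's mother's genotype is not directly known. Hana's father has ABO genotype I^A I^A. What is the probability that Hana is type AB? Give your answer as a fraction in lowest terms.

1/2

Hana's mother's ABO genotype from I^A I^B × I^B i: 1/4 I^A I^B, 1/4 I^A i, 1/4 I^B I^B, 1/4 I^B i.
Crossing each possibility with the father I^A I^A and summing P(type AB): 1/4·1/2 + 1/4·0 + 1/4·1 + 1/4·1/2 = 1/2.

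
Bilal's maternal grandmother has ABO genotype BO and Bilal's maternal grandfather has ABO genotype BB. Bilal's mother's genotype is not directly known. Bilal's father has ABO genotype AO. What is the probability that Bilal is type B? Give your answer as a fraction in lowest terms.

Bilal's mother's ABO genotype from BO × BB: 1/2 BB, 1/2 BO.
Crossing each possibility with the father AO and summing P(type B): 1/2·1/2 + 1/2·1/4 = 3/8.

3/8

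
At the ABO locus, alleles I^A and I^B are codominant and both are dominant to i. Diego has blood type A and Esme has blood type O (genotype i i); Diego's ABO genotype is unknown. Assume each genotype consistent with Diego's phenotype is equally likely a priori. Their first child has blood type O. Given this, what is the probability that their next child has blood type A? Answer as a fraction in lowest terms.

1/2

Possible genotypes: Diego ∈ {I^A I^A, I^A i}; Esme ∈ {i i}.
Weight each parental genotype pair by prior × P(type-O child):
  I^A i × i i: posterior weight 1; P(next child type A) = 1/2.
Weighted sum = 1/2.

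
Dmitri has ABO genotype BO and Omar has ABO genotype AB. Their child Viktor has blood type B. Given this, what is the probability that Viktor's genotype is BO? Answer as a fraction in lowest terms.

Cross BO × AB → 1/4 AB, 1/4 AO, 1/4 BB, 1/4 BO.
Type-B genotypes among offspring: BB (1/4), BO (1/4); total 1/2.
P(BO | type B) = (1/4) / (1/2) = 1/2.

1/2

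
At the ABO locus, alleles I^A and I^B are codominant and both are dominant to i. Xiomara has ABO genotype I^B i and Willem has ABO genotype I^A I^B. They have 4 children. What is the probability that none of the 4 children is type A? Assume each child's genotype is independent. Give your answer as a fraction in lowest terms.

81/256

ABO cross I^B i × I^A I^B → 1/4 A, 1/2 B, 1/4 AB.
So P(type A) = 1/4 per child.
P(not type A) = 3/4 for one child; (3/4)^4 = 81/256.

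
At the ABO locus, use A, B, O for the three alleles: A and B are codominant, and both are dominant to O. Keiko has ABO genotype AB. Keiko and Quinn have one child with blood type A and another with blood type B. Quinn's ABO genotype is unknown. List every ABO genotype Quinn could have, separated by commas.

AB, AO, BO, OO

For each candidate genotype of Quinn, check whether crossing it with AB can produce every observed child phenotype.
  AA → possible child types {A, AB} ✗
  AB → possible child types {A, B, AB} ✓
  AO → possible child types {A, B, AB} ✓
  BB → possible child types {B, AB} ✗
  BO → possible child types {A, B, AB} ✓
  OO → possible child types {A, B} ✓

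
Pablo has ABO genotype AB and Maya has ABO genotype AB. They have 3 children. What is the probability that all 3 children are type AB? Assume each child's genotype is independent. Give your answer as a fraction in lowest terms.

ABO cross AB × AB → 1/4 A, 1/4 B, 1/2 AB.
So P(type AB) = 1/2 per child.
All 3 independent: (1/2)^3 = 1/8.

1/8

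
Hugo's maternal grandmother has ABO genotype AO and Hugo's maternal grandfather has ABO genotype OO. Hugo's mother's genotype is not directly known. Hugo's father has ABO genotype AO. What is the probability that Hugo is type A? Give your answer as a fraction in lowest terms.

5/8

Hugo's mother's ABO genotype from AO × OO: 1/2 AO, 1/2 OO.
Crossing each possibility with the father AO and summing P(type A): 1/2·3/4 + 1/2·1/2 = 5/8.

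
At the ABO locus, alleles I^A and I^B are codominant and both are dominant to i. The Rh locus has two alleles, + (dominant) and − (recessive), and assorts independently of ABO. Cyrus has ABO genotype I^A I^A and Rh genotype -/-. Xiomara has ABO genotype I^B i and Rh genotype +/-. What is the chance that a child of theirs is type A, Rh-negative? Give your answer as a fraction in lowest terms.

1/4

ABO cross I^A I^A × I^B i → offspring phenotypes: 1/2 A, 1/2 AB.
Rh cross -/- × +/- → 1/2 Rh+, 1/2 Rh-.
Independent loci: P(type A, Rh-negative) = 1/2 × 1/2 = 1/4.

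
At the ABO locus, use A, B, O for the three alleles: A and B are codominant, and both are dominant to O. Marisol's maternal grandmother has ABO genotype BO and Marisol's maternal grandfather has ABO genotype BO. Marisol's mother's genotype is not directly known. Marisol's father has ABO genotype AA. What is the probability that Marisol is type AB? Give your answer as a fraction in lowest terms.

1/2

Marisol's mother's ABO genotype from BO × BO: 1/4 BB, 1/2 BO, 1/4 OO.
Crossing each possibility with the father AA and summing P(type AB): 1/4·1 + 1/2·1/2 + 1/4·0 = 1/2.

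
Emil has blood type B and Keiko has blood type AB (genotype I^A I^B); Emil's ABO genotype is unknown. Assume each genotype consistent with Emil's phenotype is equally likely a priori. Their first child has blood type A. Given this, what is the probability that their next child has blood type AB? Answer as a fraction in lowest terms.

1/4

Possible genotypes: Emil ∈ {I^B I^B, I^B i}; Keiko ∈ {I^A I^B}.
Weight each parental genotype pair by prior × P(type-A child):
  I^B i × I^A I^B: posterior weight 1; P(next child type AB) = 1/4.
Weighted sum = 1/4.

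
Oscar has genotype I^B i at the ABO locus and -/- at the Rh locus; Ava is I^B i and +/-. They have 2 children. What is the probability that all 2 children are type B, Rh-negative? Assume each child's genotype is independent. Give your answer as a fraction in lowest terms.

ABO cross I^B i × I^B i → 1/4 O, 3/4 B.
Rh cross -/- × +/- → 1/2 Rh+, 1/2 Rh-; so P(type B, Rh-negative) = 3/4 × 1/2 = 3/8 per child.
All 2 independent: (3/8)^2 = 9/64.

9/64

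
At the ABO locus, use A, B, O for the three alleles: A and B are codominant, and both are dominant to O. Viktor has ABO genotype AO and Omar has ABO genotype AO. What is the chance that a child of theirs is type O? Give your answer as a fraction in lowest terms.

1/4

ABO cross AO × AO → offspring phenotypes: 1/4 O, 3/4 A.
So P(type O) = 1/4.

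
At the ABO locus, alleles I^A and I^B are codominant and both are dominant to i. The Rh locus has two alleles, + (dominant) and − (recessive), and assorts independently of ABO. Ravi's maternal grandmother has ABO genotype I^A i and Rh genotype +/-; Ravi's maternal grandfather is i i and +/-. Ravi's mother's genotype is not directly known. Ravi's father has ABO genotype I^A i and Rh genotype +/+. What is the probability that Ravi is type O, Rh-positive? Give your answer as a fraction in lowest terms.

3/8

Ravi's mother's ABO genotype from I^A i × i i: 1/2 I^A i, 1/2 i i.
Crossing each possibility with the father I^A i and summing P(type O): 1/2·1/4 + 1/2·1/2 = 3/8.
Similarly for Rh via the mother's Rh distribution: P(Rh+) = 1.
Independent loci: 3/8 × 1 = 3/8.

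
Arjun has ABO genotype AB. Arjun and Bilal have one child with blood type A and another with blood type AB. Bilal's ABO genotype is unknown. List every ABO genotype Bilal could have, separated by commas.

For each candidate genotype of Bilal, check whether crossing it with AB can produce every observed child phenotype.
  AA → possible child types {A, AB} ✓
  AB → possible child types {A, B, AB} ✓
  AO → possible child types {A, B, AB} ✓
  BB → possible child types {B, AB} ✗
  BO → possible child types {A, B, AB} ✓
  OO → possible child types {A, B} ✗

AA, AB, AO, BO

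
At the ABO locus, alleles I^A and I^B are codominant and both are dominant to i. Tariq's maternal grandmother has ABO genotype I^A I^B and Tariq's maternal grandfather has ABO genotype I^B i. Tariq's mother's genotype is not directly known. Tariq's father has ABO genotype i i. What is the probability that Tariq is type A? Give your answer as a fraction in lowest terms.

Tariq's mother's ABO genotype from I^A I^B × I^B i: 1/4 I^A I^B, 1/4 I^A i, 1/4 I^B I^B, 1/4 I^B i.
Crossing each possibility with the father i i and summing P(type A): 1/4·1/2 + 1/4·1/2 + 1/4·0 + 1/4·0 = 1/4.

1/4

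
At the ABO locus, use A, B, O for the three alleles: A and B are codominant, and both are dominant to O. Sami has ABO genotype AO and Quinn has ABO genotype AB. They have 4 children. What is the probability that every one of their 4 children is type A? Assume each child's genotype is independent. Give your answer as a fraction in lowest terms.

ABO cross AO × AB → 1/2 A, 1/4 B, 1/4 AB.
So P(type A) = 1/2 per child.
All 4 independent: (1/2)^4 = 1/16.

1/16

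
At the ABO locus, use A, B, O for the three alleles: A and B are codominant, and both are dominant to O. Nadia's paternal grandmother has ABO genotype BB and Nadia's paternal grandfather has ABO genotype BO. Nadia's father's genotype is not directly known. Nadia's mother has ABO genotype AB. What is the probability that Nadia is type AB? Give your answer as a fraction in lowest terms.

3/8

Nadia's father's ABO genotype from BB × BO: 1/2 BB, 1/2 BO.
Crossing each possibility with the mother AB and summing P(type AB): 1/2·1/2 + 1/2·1/4 = 3/8.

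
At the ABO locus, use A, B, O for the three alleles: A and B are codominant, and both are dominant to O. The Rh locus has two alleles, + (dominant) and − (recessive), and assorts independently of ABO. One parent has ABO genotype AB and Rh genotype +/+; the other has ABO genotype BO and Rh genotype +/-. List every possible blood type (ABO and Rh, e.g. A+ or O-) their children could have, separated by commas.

Gametes from AB × BO give offspring ABO genotypes AB, AO, BB, BO, i.e. phenotypes A, B, AB.
Rh cross +/+ × +/- → phenotypes Rh+.
Combining independently: A+, B+, AB+.

A+, B+, AB+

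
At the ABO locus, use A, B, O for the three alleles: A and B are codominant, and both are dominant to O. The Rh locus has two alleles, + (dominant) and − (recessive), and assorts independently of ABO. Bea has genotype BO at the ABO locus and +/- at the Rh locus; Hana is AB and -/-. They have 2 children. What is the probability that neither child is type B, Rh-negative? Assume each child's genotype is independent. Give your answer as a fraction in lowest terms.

9/16

ABO cross BO × AB → 1/4 A, 1/2 B, 1/4 AB.
Rh cross +/- × -/- → 1/2 Rh+, 1/2 Rh-; so P(type B, Rh-negative) = 1/2 × 1/2 = 1/4 per child.
P(not type B, Rh-negative) = 3/4 for one child; (3/4)^2 = 9/16.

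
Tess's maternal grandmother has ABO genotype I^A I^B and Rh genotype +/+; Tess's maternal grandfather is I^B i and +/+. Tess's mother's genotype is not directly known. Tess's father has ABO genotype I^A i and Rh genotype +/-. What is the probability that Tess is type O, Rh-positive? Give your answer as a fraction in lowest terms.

1/8

Tess's mother's ABO genotype from I^A I^B × I^B i: 1/4 I^A I^B, 1/4 I^A i, 1/4 I^B I^B, 1/4 I^B i.
Crossing each possibility with the father I^A i and summing P(type O): 1/4·0 + 1/4·1/4 + 1/4·0 + 1/4·1/4 = 1/8.
Similarly for Rh via the mother's Rh distribution: P(Rh+) = 1.
Independent loci: 1/8 × 1 = 1/8.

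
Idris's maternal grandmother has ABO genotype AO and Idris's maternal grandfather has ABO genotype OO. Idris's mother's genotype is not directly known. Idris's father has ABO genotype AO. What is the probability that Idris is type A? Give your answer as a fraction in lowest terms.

5/8

Idris's mother's ABO genotype from AO × OO: 1/2 AO, 1/2 OO.
Crossing each possibility with the father AO and summing P(type A): 1/2·3/4 + 1/2·1/2 = 5/8.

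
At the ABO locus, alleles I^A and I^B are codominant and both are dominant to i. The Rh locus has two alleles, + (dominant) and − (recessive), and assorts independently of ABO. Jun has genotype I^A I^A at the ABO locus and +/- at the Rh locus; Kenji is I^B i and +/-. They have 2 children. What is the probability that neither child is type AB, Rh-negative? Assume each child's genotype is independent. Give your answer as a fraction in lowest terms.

49/64

ABO cross I^A I^A × I^B i → 1/2 A, 1/2 AB.
Rh cross +/- × +/- → 3/4 Rh+, 1/4 Rh-; so P(type AB, Rh-negative) = 1/2 × 1/4 = 1/8 per child.
P(not type AB, Rh-negative) = 7/8 for one child; (7/8)^2 = 49/64.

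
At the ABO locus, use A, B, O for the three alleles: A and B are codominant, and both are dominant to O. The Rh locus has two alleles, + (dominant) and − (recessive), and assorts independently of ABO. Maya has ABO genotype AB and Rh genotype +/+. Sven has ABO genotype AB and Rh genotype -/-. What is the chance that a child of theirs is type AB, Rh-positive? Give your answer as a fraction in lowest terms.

1/2

ABO cross AB × AB → offspring phenotypes: 1/4 A, 1/4 B, 1/2 AB.
Rh cross +/+ × -/- → 1 Rh+.
Independent loci: P(type AB, Rh-positive) = 1/2 × 1 = 1/2.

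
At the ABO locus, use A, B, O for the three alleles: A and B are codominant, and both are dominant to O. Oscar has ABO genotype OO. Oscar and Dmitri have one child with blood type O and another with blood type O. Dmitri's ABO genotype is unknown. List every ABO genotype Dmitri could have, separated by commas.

For each candidate genotype of Dmitri, check whether crossing it with OO can produce every observed child phenotype.
  AA → possible child types {A} ✗
  AB → possible child types {A, B} ✗
  AO → possible child types {O, A} ✓
  BB → possible child types {B} ✗
  BO → possible child types {O, B} ✓
  OO → possible child types {O} ✓

AO, BO, OO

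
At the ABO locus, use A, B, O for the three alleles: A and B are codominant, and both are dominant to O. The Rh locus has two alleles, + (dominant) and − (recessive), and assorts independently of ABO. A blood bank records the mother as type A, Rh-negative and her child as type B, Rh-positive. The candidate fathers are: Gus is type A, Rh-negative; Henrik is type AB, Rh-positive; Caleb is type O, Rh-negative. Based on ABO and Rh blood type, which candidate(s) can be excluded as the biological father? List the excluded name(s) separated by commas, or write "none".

Gus, Caleb

A candidate is excluded only if no genotype consistent with his phenotype could produce a type B, Rh-positive child with a type A, Rh-negative mother.
Gus (type A, Rh-): no genotype consistent with that phenotype can produce a type-B Rh+ child with a type-A mother.
Caleb (type O, Rh-): no genotype consistent with that phenotype can produce a type-B Rh+ child with a type-A mother.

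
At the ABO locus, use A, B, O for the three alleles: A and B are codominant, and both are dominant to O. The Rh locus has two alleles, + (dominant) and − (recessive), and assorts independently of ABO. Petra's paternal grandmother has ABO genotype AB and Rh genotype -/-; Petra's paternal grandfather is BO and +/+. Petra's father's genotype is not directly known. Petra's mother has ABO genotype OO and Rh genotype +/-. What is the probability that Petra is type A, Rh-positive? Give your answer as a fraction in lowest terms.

Petra's father's ABO genotype from AB × BO: 1/4 AB, 1/4 AO, 1/4 BB, 1/4 BO.
Crossing each possibility with the mother OO and summing P(type A): 1/4·1/2 + 1/4·1/2 + 1/4·0 + 1/4·0 = 1/4.
Similarly for Rh via the father's Rh distribution: P(Rh+) = 3/4.
Independent loci: 1/4 × 3/4 = 3/16.

3/16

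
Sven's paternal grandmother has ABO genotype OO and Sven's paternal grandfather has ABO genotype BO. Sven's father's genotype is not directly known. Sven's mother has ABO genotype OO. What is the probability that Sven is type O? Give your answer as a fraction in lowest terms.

Sven's father's ABO genotype from OO × BO: 1/2 BO, 1/2 OO.
Crossing each possibility with the mother OO and summing P(type O): 1/2·1/2 + 1/2·1 = 3/4.

3/4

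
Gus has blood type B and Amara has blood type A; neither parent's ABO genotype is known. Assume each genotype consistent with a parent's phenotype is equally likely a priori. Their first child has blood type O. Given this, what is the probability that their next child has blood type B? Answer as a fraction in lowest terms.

Possible genotypes: Gus ∈ {I^B I^B, I^B i}; Amara ∈ {I^A I^A, I^A i}.
Weight each parental genotype pair by prior × P(type-O child):
  I^B i × I^A i: posterior weight 1; P(next child type B) = 1/4.
Weighted sum = 1/4.

1/4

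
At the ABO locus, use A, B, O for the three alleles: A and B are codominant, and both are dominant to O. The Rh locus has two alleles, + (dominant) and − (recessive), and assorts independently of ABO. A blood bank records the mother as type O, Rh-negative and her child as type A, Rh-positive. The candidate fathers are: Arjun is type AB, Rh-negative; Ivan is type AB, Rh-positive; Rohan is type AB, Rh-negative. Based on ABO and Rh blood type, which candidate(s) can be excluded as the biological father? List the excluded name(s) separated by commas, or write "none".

Arjun, Rohan

A candidate is excluded only if no genotype consistent with his phenotype could produce a type A, Rh-positive child with a type O, Rh-negative mother.
Arjun (type AB, Rh-): no genotype consistent with that phenotype can produce a type-A Rh+ child with a type-O mother.
Rohan (type AB, Rh-): no genotype consistent with that phenotype can produce a type-A Rh+ child with a type-O mother.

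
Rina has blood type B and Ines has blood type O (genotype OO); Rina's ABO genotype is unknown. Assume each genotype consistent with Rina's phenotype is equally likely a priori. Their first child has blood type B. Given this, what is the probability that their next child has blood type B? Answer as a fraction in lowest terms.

Possible genotypes: Rina ∈ {BB, BO}; Ines ∈ {OO}.
Weight each parental genotype pair by prior × P(type-B child):
  BB × OO: posterior weight 2/3; P(next child type B) = 1.
  BO × OO: posterior weight 1/3; P(next child type B) = 1/2.
Weighted sum = 5/6.

5/6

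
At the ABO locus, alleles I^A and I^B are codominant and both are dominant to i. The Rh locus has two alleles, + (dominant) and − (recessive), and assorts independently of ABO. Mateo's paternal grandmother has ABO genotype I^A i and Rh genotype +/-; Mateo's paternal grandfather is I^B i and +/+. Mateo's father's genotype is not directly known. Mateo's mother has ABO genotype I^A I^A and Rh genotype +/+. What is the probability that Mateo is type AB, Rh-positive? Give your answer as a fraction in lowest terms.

1/4

Mateo's father's ABO genotype from I^A i × I^B i: 1/4 I^A I^B, 1/4 I^A i, 1/4 I^B i, 1/4 i i.
Crossing each possibility with the mother I^A I^A and summing P(type AB): 1/4·1/2 + 1/4·0 + 1/4·1/2 + 1/4·0 = 1/4.
Similarly for Rh via the father's Rh distribution: P(Rh+) = 1.
Independent loci: 1/4 × 1 = 1/4.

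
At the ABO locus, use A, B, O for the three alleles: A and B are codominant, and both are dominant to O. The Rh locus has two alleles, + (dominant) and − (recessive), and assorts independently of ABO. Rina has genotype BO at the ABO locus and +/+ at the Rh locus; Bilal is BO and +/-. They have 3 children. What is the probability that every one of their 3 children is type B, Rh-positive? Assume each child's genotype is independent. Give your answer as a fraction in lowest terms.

27/64

ABO cross BO × BO → 1/4 O, 3/4 B.
Rh cross +/+ × +/- → 1 Rh+; so P(type B, Rh-positive) = 3/4 × 1 = 3/4 per child.
All 3 independent: (3/4)^3 = 27/64.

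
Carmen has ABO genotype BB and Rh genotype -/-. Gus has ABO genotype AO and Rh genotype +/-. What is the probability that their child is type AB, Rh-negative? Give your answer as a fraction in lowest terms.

1/4

ABO cross BB × AO → offspring phenotypes: 1/2 B, 1/2 AB.
Rh cross -/- × +/- → 1/2 Rh+, 1/2 Rh-.
Independent loci: P(type AB, Rh-negative) = 1/2 × 1/2 = 1/4.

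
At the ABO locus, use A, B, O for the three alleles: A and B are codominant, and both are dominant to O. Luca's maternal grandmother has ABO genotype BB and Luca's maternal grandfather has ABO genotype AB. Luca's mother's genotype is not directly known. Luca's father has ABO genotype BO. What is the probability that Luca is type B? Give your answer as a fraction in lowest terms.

3/4

Luca's mother's ABO genotype from BB × AB: 1/2 AB, 1/2 BB.
Crossing each possibility with the father BO and summing P(type B): 1/2·1/2 + 1/2·1 = 3/4.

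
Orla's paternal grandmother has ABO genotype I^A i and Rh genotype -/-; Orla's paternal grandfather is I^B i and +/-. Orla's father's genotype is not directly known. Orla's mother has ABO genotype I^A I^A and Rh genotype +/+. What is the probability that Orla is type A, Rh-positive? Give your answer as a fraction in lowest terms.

Orla's father's ABO genotype from I^A i × I^B i: 1/4 I^A I^B, 1/4 I^A i, 1/4 I^B i, 1/4 i i.
Crossing each possibility with the mother I^A I^A and summing P(type A): 1/4·1/2 + 1/4·1 + 1/4·1/2 + 1/4·1 = 3/4.
Similarly for Rh via the father's Rh distribution: P(Rh+) = 1.
Independent loci: 3/4 × 1 = 3/4.

3/4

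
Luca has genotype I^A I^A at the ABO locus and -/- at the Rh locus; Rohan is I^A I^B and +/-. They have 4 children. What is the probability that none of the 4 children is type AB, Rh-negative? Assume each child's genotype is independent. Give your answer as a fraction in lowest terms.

81/256

ABO cross I^A I^A × I^A I^B → 1/2 A, 1/2 AB.
Rh cross -/- × +/- → 1/2 Rh+, 1/2 Rh-; so P(type AB, Rh-negative) = 1/2 × 1/2 = 1/4 per child.
P(not type AB, Rh-negative) = 3/4 for one child; (3/4)^4 = 81/256.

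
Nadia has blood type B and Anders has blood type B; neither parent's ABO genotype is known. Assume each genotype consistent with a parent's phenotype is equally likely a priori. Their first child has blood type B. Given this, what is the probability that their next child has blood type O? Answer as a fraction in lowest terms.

1/20

Possible genotypes: Nadia ∈ {BB, BO}; Anders ∈ {BB, BO}.
Weight each parental genotype pair by prior × P(type-B child):
  BB × BB: posterior weight 4/15; P(next child type O) = 0.
  BB × BO: posterior weight 4/15; P(next child type O) = 0.
  BO × BB: posterior weight 4/15; P(next child type O) = 0.
  BO × BO: posterior weight 1/5; P(next child type O) = 1/4.
Weighted sum = 1/20.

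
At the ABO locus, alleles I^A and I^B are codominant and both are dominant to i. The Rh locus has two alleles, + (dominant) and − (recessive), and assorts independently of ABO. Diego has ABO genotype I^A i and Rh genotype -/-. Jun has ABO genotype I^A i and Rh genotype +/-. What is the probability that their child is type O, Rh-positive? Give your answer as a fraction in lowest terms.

1/8

ABO cross I^A i × I^A i → offspring phenotypes: 1/4 O, 3/4 A.
Rh cross -/- × +/- → 1/2 Rh+, 1/2 Rh-.
Independent loci: P(type O, Rh-positive) = 1/4 × 1/2 = 1/8.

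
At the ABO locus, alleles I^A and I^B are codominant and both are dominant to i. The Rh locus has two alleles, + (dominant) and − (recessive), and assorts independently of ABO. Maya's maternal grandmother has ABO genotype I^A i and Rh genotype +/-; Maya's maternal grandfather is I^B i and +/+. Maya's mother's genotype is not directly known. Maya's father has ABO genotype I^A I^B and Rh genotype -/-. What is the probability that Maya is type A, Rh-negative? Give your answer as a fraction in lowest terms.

Maya's mother's ABO genotype from I^A i × I^B i: 1/4 I^A I^B, 1/4 I^A i, 1/4 I^B i, 1/4 i i.
Crossing each possibility with the father I^A I^B and summing P(type A): 1/4·1/4 + 1/4·1/2 + 1/4·1/4 + 1/4·1/2 = 3/8.
Similarly for Rh via the mother's Rh distribution: P(Rh-) = 1/4.
Independent loci: 3/8 × 1/4 = 3/32.

3/32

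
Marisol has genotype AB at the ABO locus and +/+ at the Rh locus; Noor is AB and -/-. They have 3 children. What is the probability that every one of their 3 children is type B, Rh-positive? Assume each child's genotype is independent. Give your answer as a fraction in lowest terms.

1/64

ABO cross AB × AB → 1/4 A, 1/4 B, 1/2 AB.
Rh cross +/+ × -/- → 1 Rh+; so P(type B, Rh-positive) = 1/4 × 1 = 1/4 per child.
All 3 independent: (1/4)^3 = 1/64.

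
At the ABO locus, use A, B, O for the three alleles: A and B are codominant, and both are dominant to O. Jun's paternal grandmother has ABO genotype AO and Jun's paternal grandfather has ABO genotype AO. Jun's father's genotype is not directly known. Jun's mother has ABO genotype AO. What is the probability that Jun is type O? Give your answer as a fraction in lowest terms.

Jun's father's ABO genotype from AO × AO: 1/4 AA, 1/2 AO, 1/4 OO.
Crossing each possibility with the mother AO and summing P(type O): 1/4·0 + 1/2·1/4 + 1/4·1/2 = 1/4.

1/4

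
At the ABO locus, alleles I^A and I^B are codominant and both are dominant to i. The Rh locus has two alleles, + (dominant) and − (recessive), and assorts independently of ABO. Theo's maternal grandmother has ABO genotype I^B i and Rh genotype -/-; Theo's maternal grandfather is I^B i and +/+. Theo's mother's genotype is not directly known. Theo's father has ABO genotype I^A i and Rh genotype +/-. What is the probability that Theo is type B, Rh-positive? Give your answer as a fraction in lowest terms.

3/16

Theo's mother's ABO genotype from I^B i × I^B i: 1/4 I^B I^B, 1/2 I^B i, 1/4 i i.
Crossing each possibility with the father I^A i and summing P(type B): 1/4·1/2 + 1/2·1/4 + 1/4·0 = 1/4.
Similarly for Rh via the mother's Rh distribution: P(Rh+) = 3/4.
Independent loci: 1/4 × 3/4 = 3/16.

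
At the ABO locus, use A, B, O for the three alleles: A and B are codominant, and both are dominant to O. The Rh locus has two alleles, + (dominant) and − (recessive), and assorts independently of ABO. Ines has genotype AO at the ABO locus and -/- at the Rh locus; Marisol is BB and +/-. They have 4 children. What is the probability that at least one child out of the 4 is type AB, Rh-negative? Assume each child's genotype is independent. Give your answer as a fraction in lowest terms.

ABO cross AO × BB → 1/2 B, 1/2 AB.
Rh cross -/- × +/- → 1/2 Rh+, 1/2 Rh-; so P(type AB, Rh-negative) = 1/2 × 1/2 = 1/4 per child.
P(none) = (3/4)^4 = 81/256; P(at least one) = 1 − 81/256 = 175/256.

175/256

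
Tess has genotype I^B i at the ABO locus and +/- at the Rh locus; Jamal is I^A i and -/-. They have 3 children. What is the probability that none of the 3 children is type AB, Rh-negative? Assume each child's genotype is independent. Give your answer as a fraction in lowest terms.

343/512

ABO cross I^B i × I^A i → 1/4 O, 1/4 A, 1/4 B, 1/4 AB.
Rh cross +/- × -/- → 1/2 Rh+, 1/2 Rh-; so P(type AB, Rh-negative) = 1/4 × 1/2 = 1/8 per child.
P(not type AB, Rh-negative) = 7/8 for one child; (7/8)^3 = 343/512.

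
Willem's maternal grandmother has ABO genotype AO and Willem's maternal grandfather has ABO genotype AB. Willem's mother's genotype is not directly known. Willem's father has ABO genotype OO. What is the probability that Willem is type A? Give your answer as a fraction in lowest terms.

Willem's mother's ABO genotype from AO × AB: 1/4 AA, 1/4 AB, 1/4 AO, 1/4 BO.
Crossing each possibility with the father OO and summing P(type A): 1/4·1 + 1/4·1/2 + 1/4·1/2 + 1/4·0 = 1/2.

1/2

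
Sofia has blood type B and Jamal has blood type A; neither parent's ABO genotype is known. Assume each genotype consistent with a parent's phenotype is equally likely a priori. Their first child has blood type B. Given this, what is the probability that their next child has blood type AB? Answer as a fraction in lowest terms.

Possible genotypes: Sofia ∈ {I^B I^B, I^B i}; Jamal ∈ {I^A I^A, I^A i}.
Weight each parental genotype pair by prior × P(type-B child):
  I^B I^B × I^A i: posterior weight 2/3; P(next child type AB) = 1/2.
  I^B i × I^A i: posterior weight 1/3; P(next child type AB) = 1/4.
Weighted sum = 5/12.

5/12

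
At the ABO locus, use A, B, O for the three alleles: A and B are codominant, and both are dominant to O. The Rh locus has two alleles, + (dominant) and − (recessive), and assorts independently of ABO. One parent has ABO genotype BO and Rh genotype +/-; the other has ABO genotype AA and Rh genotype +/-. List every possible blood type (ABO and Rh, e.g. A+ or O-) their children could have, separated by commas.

Gametes from BO × AA give offspring ABO genotypes AB, AO, i.e. phenotypes A, AB.
Rh cross +/- × +/- → phenotypes Rh+, Rh-.
Combining independently: A+, A-, AB+, AB-.

A+, A-, AB+, AB-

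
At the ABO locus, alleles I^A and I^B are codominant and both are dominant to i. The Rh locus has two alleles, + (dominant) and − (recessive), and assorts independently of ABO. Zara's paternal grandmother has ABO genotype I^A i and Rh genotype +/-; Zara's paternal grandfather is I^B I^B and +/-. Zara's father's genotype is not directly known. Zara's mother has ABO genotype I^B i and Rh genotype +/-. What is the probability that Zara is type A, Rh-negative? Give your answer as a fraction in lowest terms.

Zara's father's ABO genotype from I^A i × I^B I^B: 1/2 I^A I^B, 1/2 I^B i.
Crossing each possibility with the mother I^B i and summing P(type A): 1/2·1/4 + 1/2·0 = 1/8.
Similarly for Rh via the father's Rh distribution: P(Rh-) = 1/4.
Independent loci: 1/8 × 1/4 = 1/32.

1/32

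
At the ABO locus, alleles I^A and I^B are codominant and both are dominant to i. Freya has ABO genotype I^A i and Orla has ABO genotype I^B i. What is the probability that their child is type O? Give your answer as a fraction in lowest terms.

ABO cross I^A i × I^B i → offspring phenotypes: 1/4 O, 1/4 A, 1/4 B, 1/4 AB.
So P(type O) = 1/4.

1/4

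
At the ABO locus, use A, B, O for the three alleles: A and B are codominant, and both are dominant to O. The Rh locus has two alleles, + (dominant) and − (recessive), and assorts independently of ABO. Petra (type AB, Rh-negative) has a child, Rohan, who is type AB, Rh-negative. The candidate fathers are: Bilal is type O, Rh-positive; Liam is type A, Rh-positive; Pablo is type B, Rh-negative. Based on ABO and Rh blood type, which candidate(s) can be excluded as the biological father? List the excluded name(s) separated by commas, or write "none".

Bilal

A candidate is excluded only if no genotype consistent with his phenotype could produce a type AB, Rh-negative child with a type AB, Rh-negative mother.
Bilal (type O, Rh+): no genotype consistent with that phenotype can produce a type-AB Rh- child with a type-AB mother.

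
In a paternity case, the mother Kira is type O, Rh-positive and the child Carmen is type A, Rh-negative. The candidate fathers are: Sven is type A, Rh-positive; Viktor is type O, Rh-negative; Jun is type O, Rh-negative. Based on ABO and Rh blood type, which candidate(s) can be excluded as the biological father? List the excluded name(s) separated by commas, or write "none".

A candidate is excluded only if no genotype consistent with his phenotype could produce a type A, Rh-negative child with a type O, Rh-positive mother.
Viktor (type O, Rh-): no genotype consistent with that phenotype can produce a type-A Rh- child with a type-O mother.
Jun (type O, Rh-): no genotype consistent with that phenotype can produce a type-A Rh- child with a type-O mother.

Viktor, Jun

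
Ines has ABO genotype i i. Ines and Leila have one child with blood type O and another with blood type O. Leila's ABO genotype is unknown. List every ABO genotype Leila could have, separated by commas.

For each candidate genotype of Leila, check whether crossing it with i i can produce every observed child phenotype.
  I^A I^A → possible child types {A} ✗
  I^A I^B → possible child types {A, B} ✗
  I^A i → possible child types {O, A} ✓
  I^B I^B → possible child types {B} ✗
  I^B i → possible child types {O, B} ✓
  i i → possible child types {O} ✓

I^A i, I^B i, i i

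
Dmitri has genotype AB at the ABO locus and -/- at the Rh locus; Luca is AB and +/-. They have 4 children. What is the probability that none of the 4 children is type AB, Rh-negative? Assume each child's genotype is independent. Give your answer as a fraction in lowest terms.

ABO cross AB × AB → 1/4 A, 1/4 B, 1/2 AB.
Rh cross -/- × +/- → 1/2 Rh+, 1/2 Rh-; so P(type AB, Rh-negative) = 1/2 × 1/2 = 1/4 per child.
P(not type AB, Rh-negative) = 3/4 for one child; (3/4)^4 = 81/256.

81/256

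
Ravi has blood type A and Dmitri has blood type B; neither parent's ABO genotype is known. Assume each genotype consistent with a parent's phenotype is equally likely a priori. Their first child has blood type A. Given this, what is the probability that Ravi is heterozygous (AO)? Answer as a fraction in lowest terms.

1/3

Possible genotypes: Ravi ∈ {AA, AO}; Dmitri ∈ {BB, BO}.
Weight each parental genotype pair by prior × P(type-A child):
  AA × BO: posterior weight 2/3.
  AO × BO: posterior weight 1/3.
Sum the posterior weight over pairs where Ravi is AO: 1/3.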